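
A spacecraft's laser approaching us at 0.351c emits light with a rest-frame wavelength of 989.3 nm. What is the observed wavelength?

685.7 nm

Relativistic Doppler for wavelength: λ' = λ₀ · √((1 − β)/(1 + β)).
λ' = 989.3 × √(0.6490/1.3510) = 989.3 × 0.69310 ≈ 685.7 nm.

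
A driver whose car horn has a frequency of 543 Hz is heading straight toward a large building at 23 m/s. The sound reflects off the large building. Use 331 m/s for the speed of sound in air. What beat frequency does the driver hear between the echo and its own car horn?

81 Hz

The large building receives the sound from a moving source: f₁ = f₀ · v/(v − v_e) = 543 × 331/308 ≈ 583.5 Hz.
On the return leg the driver is a moving observer: f₂ = f₁ · (v + v_e)/v = 583.5 × 354/331 ≈ 624.1 Hz.
Equivalently f₂ = f₀ · (v + v_e)/(v − v_e).
Beat against the emitted tone: |f₂ − f₀| = 2v_e·f₀/(v − v_e) = 2 × 23 × 543/308 ≈ 81 Hz.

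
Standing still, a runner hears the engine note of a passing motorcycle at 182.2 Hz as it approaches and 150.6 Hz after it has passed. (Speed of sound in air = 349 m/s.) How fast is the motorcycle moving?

33 m/s

f₁/f₂ = (v + v_s)/(v − v_s), so v_s = v · (f₁ − f₂)/(f₁ + f₂).
v_s = 349 × (182.2 − 150.6)/(182.2 + 150.6) = 349 × 31.6/332.8 ≈ 33 m/s.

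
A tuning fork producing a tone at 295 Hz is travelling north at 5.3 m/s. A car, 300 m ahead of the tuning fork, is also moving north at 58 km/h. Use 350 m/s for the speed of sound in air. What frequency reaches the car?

286 Hz

58 km/h = 16.11 m/s.
The car is ahead, so the tuning fork is moving toward it while the car is moving away from the tuning fork.
Both move, so f' = f · (v − v_o)/(v − v_s).
f' = 295 × (350 − 16.11)/(350 − 5.3) = 295 × 333.89/344.7 ≈ 286 Hz.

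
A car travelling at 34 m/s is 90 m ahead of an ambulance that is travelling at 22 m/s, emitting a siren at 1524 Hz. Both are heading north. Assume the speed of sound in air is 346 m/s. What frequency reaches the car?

1468 Hz

The car is ahead, so the ambulance is moving toward it while the car is moving away from the ambulance.
General Doppler shift: f' = f · (v − v_o)/(v − v_s).
f' = 1524 × (346 − 34)/(346 − 22) = 1524 × 312/324 ≈ 1468 Hz.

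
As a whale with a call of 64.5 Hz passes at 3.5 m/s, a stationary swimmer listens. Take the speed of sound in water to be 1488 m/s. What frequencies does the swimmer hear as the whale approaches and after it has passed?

Approaching: f₁ = f · v/(v − v_s) = 64.5 × 1488/1484.5 ≈ 65 Hz.
Receding: f₂ = f · v/(v + v_s) = 64.5 × 1488/1491.5 ≈ 64 Hz.

65 Hz approaching; 64 Hz receding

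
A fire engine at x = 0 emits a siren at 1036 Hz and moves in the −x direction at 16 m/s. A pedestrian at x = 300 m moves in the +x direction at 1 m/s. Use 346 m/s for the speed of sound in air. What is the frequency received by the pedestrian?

987 Hz

The observer lies on the +x side, so the source is heading away from the observer and the observer is heading away from the source.
General Doppler shift: f' = f · (v − v_o)/(v + v_s).
f' = 1036 × (346 − 1)/(346 + 16) = 1036 × 345/362 ≈ 987 Hz.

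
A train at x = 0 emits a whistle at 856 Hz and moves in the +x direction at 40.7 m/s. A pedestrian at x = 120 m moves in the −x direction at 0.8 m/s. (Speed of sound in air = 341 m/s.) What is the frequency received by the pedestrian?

974 Hz

The observer lies on the +x side, so the source is heading toward the observer and the observer is heading toward the source.
Both move, so f' = f · (v + v_o)/(v − v_s).
f' = 856 × (341 + 0.8)/(341 − 40.7) = 856 × 341.8/300.3 ≈ 974 Hz.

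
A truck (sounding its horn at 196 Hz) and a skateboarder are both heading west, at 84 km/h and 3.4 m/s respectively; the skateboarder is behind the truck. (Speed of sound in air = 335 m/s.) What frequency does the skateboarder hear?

84 km/h = 23.33 m/s.
The skateboarder is behind, so the truck is moving away from it while the skateboarder is moving toward the truck.
Both move, so f' = f · (v + v_o)/(v + v_s).
f' = 196 × (335 + 3.4)/(335 + 23.33) = 196 × 338.4/358.33 ≈ 185 Hz.

185 Hz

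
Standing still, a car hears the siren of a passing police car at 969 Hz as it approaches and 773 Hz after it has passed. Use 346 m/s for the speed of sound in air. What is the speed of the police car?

f₁/f₂ = (v + v_s)/(v − v_s), so v_s = v · (f₁ − f₂)/(f₁ + f₂).
v_s = 346 × (969 − 773)/(969 + 773) = 346 × 196/1742 ≈ 39 m/s.

39 m/s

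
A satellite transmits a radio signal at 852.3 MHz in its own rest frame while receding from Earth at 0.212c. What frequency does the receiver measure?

Relativistic Doppler for frequency: f' = f₀ · √((1 − β)/(1 + β)).
f' = 852.3 × √(0.7880/1.2120) = 852.3 × 0.80633 ≈ 687.2 MHz.

687.2 MHz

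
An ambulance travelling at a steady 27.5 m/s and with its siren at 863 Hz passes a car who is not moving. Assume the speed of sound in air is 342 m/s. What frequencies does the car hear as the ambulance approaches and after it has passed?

Approaching: f₁ = f · v/(v − v_s) = 863 × 342/314.5 ≈ 938 Hz.
Receding: f₂ = f · v/(v + v_s) = 863 × 342/369.5 ≈ 799 Hz.

938 Hz approaching; 799 Hz receding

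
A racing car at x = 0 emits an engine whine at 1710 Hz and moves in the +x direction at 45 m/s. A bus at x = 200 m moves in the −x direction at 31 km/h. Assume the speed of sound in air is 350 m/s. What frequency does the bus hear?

2011 Hz

31 km/h = 8.611 m/s.
The observer lies on the +x side, so the source is heading toward the observer and the observer is heading toward the source.
Both move, so f' = f · (v + v_o)/(v − v_s).
f' = 1710 × (350 + 8.611)/(350 − 45) = 1710 × 358.61/305 ≈ 2011 Hz.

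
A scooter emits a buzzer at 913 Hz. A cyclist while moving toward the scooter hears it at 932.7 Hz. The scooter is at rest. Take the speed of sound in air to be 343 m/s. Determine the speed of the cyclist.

f' = f · (v + v_o)/v ⇒ v_o = v · |f'/f − 1|.
v_o = 343 × |932.7/913 − 1| = 343 × 0.02158 ≈ 7.4 m/s.

7.4 m/s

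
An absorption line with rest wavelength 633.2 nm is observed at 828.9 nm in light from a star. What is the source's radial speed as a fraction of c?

λ'/λ₀ = 1.3091 > 1 (redshift), so the source is receding.
λ'/λ₀ = √((1 + β)/(1 − β)) for a receding source ⇒ β = (r² − 1)/(r² + 1) with r = λ'/λ₀.
β = (1.7137 − 1)/(1.7137 + 1) ≈ 0.263.

0.263c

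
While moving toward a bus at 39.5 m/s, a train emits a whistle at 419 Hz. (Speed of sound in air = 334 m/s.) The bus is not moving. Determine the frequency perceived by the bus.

475 Hz

Moving source, stationary observer: f' = f · v/(v − v_s) since the source is approaching.
f' = 419 × 334/(334 − 39.5) = 419 × 334/294.5 ≈ 475 Hz.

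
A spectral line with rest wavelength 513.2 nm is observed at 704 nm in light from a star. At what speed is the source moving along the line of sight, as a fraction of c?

0.306

λ'/λ₀ = 1.3718 > 1 (redshift), so the source is receding.
λ'/λ₀ = √((1 + β)/(1 − β)) for a receding source ⇒ β = (r² − 1)/(r² + 1) with r = λ'/λ₀.
β = (1.8818 − 1)/(1.8818 + 1) ≈ 0.306.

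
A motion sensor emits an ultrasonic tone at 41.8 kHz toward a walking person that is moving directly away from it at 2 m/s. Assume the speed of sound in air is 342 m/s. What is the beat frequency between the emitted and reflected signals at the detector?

486 Hz

At the walking person (a moving observer), f₁ = f₀ · (v − u)/v = 41.8 × 340/342 ≈ 41.556 kHz.
The reflection then acts as a moving source: f₂ = f₁ · v/(v + u) ≈ 41.314 kHz.
Equivalently f₂ = f₀ · (v − u)/(v + u).
Beat frequency (with f₀ = 41800 Hz): |f₂ − f₀| = 2u·f₀/(v + u) = 2 × 2 × 41800/344 ≈ 486 Hz.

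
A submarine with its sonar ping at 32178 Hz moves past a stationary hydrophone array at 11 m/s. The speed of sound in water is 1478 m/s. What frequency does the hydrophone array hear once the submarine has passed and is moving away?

Receding: f₂ = f · v/(v + v_s) = 32178 × 1478/1489 ≈ 31940 Hz.

31940 Hz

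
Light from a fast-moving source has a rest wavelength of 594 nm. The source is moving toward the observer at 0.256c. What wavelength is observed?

Relativistic Doppler for wavelength: λ' = λ₀ · √((1 − β)/(1 + β)).
λ' = 594 × √(0.7440/1.2560) = 594 × 0.76965 ≈ 457.2 nm.

457.2 nm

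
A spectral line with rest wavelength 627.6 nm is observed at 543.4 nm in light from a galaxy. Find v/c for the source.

λ'/λ₀ = 0.8658 < 1 (blueshift), so the source is approaching.
λ'/λ₀ = √((1 − β)/(1 + β)) for an approaching source ⇒ β = (1 − r²)/(1 + r²) with r = λ'/λ₀.
β = (1 − 0.7497)/(1 + 0.7497) ≈ 0.143.

0.143c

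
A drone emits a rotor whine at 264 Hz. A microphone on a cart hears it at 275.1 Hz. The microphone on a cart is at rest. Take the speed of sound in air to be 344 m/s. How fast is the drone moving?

f' > f, so the drone is approaching.
f' = f · v/(v − v_s) ⇒ v_s = v · |1 − f/f'|.
v_s = 344 × |1 − 264/275.1| = 344 × 0.04035 ≈ 13.9 m/s.

13.9 m/s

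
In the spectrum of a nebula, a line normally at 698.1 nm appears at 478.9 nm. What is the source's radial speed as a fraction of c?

λ'/λ₀ = 0.6860 < 1 (blueshift), so the source is approaching.
λ'/λ₀ = √((1 − β)/(1 + β)) for an approaching source ⇒ β = (1 − r²)/(1 + r²) with r = λ'/λ₀.
β = (1 − 0.4706)/(1 + 0.4706) ≈ 0.360.

0.360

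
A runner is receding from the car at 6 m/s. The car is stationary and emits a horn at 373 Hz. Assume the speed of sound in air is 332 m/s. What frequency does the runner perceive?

Moving observer, stationary source: f' = f · (v − v_o)/v.
f' = 373 × (332 − 6)/332 = 373 × 326/332 ≈ 366 Hz.

366 Hz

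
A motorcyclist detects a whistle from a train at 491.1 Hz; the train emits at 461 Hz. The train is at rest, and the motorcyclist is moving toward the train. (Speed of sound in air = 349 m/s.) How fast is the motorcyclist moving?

f' = f · (v + v_o)/v ⇒ v_o = v · |f'/f − 1|.
v_o = 349 × |491.1/461 − 1| = 349 × 0.06529 ≈ 22.8 m/s.

22.8 m/s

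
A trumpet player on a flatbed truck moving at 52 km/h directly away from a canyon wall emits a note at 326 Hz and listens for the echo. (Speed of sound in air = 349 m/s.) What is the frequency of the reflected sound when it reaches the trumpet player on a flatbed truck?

52 km/h = 14.44 m/s.
The canyon wall receives the sound from a moving source: f₁ = f₀ · v/(v + v_e) = 326 × 349/363.44 ≈ 313 Hz.
On the return leg the trumpet player on a flatbed truck is a moving observer: f₂ = f₁ · (v − v_e)/v = 313 × 334.56/349 ≈ 300 Hz.

300 Hz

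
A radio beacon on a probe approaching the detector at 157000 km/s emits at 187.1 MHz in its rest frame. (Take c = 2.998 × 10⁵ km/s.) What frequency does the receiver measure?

β = v/c = 157000/299800 = 0.5237.
Relativistic Doppler for frequency: f' = f₀ · √((1 + β)/(1 − β)).
f' = 187.1 × √(1.5237/0.4763) = 187.1 × 1.78854 ≈ 334.6 MHz.

334.6 MHz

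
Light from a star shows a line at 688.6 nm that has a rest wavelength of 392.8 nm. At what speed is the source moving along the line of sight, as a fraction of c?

λ'/λ₀ = 1.7531 > 1 (redshift), so the source is receding.
λ'/λ₀ = √((1 + β)/(1 − β)) for a receding source ⇒ β = (r² − 1)/(r² + 1) with r = λ'/λ₀.
β = (3.0732 − 1)/(3.0732 + 1) ≈ 0.509.

0.509c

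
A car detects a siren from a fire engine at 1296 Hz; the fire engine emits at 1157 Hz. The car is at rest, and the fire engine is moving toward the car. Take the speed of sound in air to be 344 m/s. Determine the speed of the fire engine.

f' = f · v/(v − v_s) ⇒ v_s = v · |1 − f/f'|.
v_s = 344 × |1 − 1157/1296| = 344 × 0.1073 ≈ 37 m/s.

37 m/s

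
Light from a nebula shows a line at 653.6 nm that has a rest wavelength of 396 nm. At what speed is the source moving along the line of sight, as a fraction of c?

0.463

λ'/λ₀ = 1.6505 > 1 (redshift), so the source is receding.
λ'/λ₀ = √((1 + β)/(1 − β)) for a receding source ⇒ β = (r² − 1)/(r² + 1) with r = λ'/λ₀.
β = (2.7242 − 1)/(2.7242 + 1) ≈ 0.463.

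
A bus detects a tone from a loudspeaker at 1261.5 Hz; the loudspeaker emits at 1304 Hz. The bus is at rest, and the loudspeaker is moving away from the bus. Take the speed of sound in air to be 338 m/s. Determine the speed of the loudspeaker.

11.4 m/s

f' = f · v/(v + v_s) ⇒ v_s = v · |1 − f/f'|.
v_s = 338 × |1 − 1304/1261.5| = 338 × 0.03369 ≈ 11.4 m/s.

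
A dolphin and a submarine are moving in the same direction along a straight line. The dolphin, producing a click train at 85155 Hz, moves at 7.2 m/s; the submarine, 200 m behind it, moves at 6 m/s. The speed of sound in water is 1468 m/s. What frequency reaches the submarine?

85086 Hz

The submarine is behind, so the dolphin is moving away from it while the submarine is moving toward the dolphin.
With source receding and observer approaching, f' = f · (v + v_o)/(v + v_s).
f' = 85155 × (1468 + 6)/(1468 + 7.2) = 85155 × 1474/1475.2 ≈ 85086 Hz.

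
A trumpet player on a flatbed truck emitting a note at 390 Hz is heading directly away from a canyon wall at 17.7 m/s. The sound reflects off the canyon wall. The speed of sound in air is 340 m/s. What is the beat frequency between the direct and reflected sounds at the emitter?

38.6 Hz

The canyon wall receives the sound from a moving source: f₁ = f₀ · v/(v + v_e) = 390 × 340/357.7 ≈ 370.7 Hz.
On the return leg the trumpet player on a flatbed truck is a moving observer: f₂ = f₁ · (v − v_e)/v = 370.7 × 322.3/340 ≈ 351.4 Hz.
Equivalently f₂ = f₀ · (v − v_e)/(v + v_e).
Beat against the emitted tone: |f₂ − f₀| = 2v_e·f₀/(v + v_e) = 2 × 17.7 × 390/357.7 ≈ 38.6 Hz.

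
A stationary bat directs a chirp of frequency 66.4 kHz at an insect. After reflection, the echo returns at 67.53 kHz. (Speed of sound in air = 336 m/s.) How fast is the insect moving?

2.83 m/s

Double Doppler shift off a moving reflector: f₂ = f₀ · (v + u)/(v − u) (u > 0 toward emitter).
Rearranging, u = v · (f₂ − f₀)/(f₂ + f₀) = 336 × 1.13/133.93 ≈ 2.83 m/s.
So the insect is moving at 2.83 m/s toward the emitter.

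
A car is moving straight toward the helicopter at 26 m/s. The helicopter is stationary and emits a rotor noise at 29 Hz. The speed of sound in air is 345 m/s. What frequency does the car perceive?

31.2 Hz

Only the observer moves, toward the source, so f' = f · (v + v_o)/v.
f' = 29 × (345 + 26)/345 = 29 × 371/345 ≈ 31.2 Hz.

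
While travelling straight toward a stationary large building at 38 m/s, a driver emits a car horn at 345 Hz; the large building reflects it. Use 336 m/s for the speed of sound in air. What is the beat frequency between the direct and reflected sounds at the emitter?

The large building receives the sound from a moving source: f₁ = f₀ · v/(v − v_e) = 345 × 336/298 ≈ 389.0 Hz.
On the return leg the driver is a moving observer: f₂ = f₁ · (v + v_e)/v = 389.0 × 374/336 ≈ 433.0 Hz.
Beat against the emitted tone: |f₂ − f₀| = 2v_e·f₀/(v − v_e) = 2 × 38 × 345/298 ≈ 88 Hz.

88 Hz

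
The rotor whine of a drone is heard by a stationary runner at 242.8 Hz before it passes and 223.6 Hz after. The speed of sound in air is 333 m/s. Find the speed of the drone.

f₁/f₂ = (v + v_s)/(v − v_s), so v_s = v · (f₁ − f₂)/(f₁ + f₂).
v_s = 333 × (242.8 − 223.6)/(242.8 + 223.6) = 333 × 19.2/466.4 ≈ 13.7 m/s.

13.7 m/s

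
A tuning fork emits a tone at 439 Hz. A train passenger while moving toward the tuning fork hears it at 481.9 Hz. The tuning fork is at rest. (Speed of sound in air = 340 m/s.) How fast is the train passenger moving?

f' = f · (v + v_o)/v ⇒ v_o = v · |f'/f − 1|.
v_o = 340 × |481.9/439 − 1| = 340 × 0.09772 ≈ 33 m/s.

33 m/s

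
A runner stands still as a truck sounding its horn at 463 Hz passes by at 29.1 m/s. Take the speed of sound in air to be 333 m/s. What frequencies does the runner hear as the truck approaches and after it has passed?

Approaching: f₁ = f · v/(v − v_s) = 463 × 333/303.9 ≈ 507 Hz.
Receding: f₂ = f · v/(v + v_s) = 463 × 333/362.1 ≈ 426 Hz.

507 Hz approaching; 426 Hz receding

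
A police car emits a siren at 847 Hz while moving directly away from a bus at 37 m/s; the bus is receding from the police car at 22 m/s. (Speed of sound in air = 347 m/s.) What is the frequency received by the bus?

Both move, so f' = f · (v − v_o)/(v + v_s).
f' = 847 × (347 − 22)/(347 + 37) = 847 × 325/384 ≈ 717 Hz.

717 Hz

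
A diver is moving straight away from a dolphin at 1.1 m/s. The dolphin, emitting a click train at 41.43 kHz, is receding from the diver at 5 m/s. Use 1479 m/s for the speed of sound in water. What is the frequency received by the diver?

With source receding and observer receding, f' = f · (v − v_o)/(v + v_s).
f' = 41.43 × (1479 − 1.1)/(1479 + 5) = 41.43 × 1477.9/1484 ≈ 41.3 kHz.

41.3 kHz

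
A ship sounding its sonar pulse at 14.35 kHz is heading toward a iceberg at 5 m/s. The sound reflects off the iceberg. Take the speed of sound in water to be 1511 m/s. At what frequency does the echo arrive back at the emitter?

14.45 kHz

The iceberg receives the sound from a moving source: f₁ = f₀ · v/(v − v_e) = 14.35 × 1511/1506 ≈ 14.40 kHz.
On the return leg the ship is a moving observer: f₂ = f₁ · (v + v_e)/v = 14.40 × 1516/1511 ≈ 14.45 kHz.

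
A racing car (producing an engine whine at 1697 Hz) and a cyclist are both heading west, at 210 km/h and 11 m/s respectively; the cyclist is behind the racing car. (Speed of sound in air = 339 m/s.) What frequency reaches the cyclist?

210 km/h = 58.33 m/s.
The cyclist is behind, so the racing car is moving away from it while the cyclist is moving toward the racing car.
General Doppler shift: f' = f · (v + v_o)/(v + v_s).
f' = 1697 × (339 + 11)/(339 + 58.33) = 1697 × 350/397.33 ≈ 1495 Hz.

1495 Hz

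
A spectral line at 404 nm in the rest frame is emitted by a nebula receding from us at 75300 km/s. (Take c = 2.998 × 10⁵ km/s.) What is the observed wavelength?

522.2 nm

β = v/c = 75300/299800 = 0.2512.
Relativistic Doppler for wavelength: λ' = λ₀ · √((1 + β)/(1 − β)).
λ' = 404 × √(1.2512/0.7488) = 404 × 1.29260 ≈ 522.2 nm.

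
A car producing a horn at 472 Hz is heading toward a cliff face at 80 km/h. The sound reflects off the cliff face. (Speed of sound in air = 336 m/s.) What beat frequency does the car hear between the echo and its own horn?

67 Hz

80 km/h = 22.22 m/s.
The cliff face receives the sound from a moving source: f₁ = f₀ · v/(v − v_e) = 472 × 336/313.78 ≈ 505.4 Hz.
On the return leg the car is a moving observer: f₂ = f₁ · (v + v_e)/v = 505.4 × 358.22/336 ≈ 538.9 Hz.
Equivalently f₂ = f₀ · (v + v_e)/(v − v_e).
Beat against the emitted tone: |f₂ − f₀| = 2v_e·f₀/(v − v_e) = 2 × 22.22 × 472/313.78 ≈ 67 Hz.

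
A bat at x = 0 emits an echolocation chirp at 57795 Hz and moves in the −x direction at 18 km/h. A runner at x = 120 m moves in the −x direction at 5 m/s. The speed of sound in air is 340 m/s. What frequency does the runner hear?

18 km/h = 5 m/s.
The observer lies on the +x side, so the source is heading away from the observer and the observer is heading toward the source.
With source receding and observer approaching, f' = f · (v + v_o)/(v + v_s).
f' = 57795 × (340 + 5)/(340 + 5) = 57795 × 345/345 ≈ 57795 Hz.

57795 Hz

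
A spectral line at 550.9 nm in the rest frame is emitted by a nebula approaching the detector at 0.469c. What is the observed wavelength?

331.2 nm

Relativistic Doppler for wavelength: λ' = λ₀ · √((1 − β)/(1 + β)).
λ' = 550.9 × √(0.5310/1.4690) = 550.9 × 0.60122 ≈ 331.2 nm.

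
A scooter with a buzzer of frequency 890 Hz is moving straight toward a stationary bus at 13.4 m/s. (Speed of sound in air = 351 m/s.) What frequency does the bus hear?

925 Hz

Only the source moves, toward the listener, so f' = f · v/(v − v_s).
f' = 890 × 351/(351 − 13.4) = 890 × 351/337.6 ≈ 925 Hz.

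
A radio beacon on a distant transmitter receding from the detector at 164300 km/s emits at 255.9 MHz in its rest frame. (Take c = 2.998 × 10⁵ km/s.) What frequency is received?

138.3 MHz

β = v/c = 164300/299800 = 0.5480.
Relativistic Doppler for frequency: f' = f₀ · √((1 − β)/(1 + β)).
f' = 255.9 × √(0.4520/1.5480) = 255.9 × 0.54034 ≈ 138.3 MHz.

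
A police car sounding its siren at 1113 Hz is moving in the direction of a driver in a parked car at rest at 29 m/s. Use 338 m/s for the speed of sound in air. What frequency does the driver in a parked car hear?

Moving source, stationary observer: f' = f · v/(v − v_s) since the source is approaching.
f' = 1113 × 338/(338 − 29) = 1113 × 338/309 ≈ 1217 Hz.

1217 Hz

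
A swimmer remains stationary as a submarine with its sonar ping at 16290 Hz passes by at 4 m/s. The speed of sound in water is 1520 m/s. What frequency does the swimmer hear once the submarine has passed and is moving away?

16247 Hz

Receding: f₂ = f · v/(v + v_s) = 16290 × 1520/1524 ≈ 16247 Hz.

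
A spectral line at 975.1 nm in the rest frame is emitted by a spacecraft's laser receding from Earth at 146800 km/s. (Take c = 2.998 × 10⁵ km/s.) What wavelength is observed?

β = v/c = 146800/299800 = 0.4897.
Relativistic Doppler for wavelength: λ' = λ₀ · √((1 + β)/(1 − β)).
λ' = 975.1 × √(1.4897/0.5103) = 975.1 × 1.70849 ≈ 1666.0 nm.

1666.0 nm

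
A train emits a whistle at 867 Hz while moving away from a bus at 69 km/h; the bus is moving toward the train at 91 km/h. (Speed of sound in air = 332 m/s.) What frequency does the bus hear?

69 km/h = 19.17 m/s; 91 km/h = 25.28 m/s.
Both move, so f' = f · (v + v_o)/(v + v_s).
f' = 867 × (332 + 25.28)/(332 + 19.17) = 867 × 357.28/351.17 ≈ 882 Hz.

882 Hz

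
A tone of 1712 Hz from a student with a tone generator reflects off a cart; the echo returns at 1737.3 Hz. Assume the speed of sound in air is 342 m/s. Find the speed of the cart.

2.51 m/s

Double Doppler shift off a moving reflector: f₂ = f₀ · (v + u)/(v − u) (u > 0 toward emitter).
Rearranging, u = v · (f₂ − f₀)/(f₂ + f₀) = 342 × 25.3/3449.3 ≈ 2.51 m/s.
So the cart is moving at 2.51 m/s toward the emitter.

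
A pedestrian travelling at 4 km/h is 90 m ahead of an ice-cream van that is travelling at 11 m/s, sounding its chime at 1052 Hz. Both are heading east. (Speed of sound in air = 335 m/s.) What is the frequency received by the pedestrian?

1084 Hz

4 km/h = 1.111 m/s.
The pedestrian is ahead, so the ice-cream van is moving toward it while the pedestrian is moving away from the ice-cream van.
With source approaching and observer receding, f' = f · (v − v_o)/(v − v_s).
f' = 1052 × (335 − 1.111)/(335 − 11) = 1052 × 333.89/324 ≈ 1084 Hz.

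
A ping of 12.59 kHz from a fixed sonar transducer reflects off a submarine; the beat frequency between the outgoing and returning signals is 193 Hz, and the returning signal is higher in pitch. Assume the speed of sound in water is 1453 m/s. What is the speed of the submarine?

11.1 m/s

Double Doppler shift off a moving reflector: f₂ = f₀ · (v + u)/(v − u) (u > 0 toward emitter).
Returning signal is higher, so f₂ = f₀ + Δf = 12590 + 193 = 12783 Hz.
Rearranging, u = v · (f₂ − f₀)/(f₂ + f₀) = 1453 × 193/25373 ≈ 11.1 m/s.
So the submarine is moving at 11.1 m/s toward the emitter.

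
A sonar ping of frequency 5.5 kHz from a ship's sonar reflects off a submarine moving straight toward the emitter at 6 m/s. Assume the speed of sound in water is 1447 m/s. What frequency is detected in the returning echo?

5.55 kHz

The submarine first receives the wave as a moving observer: f₁ = f₀ · (v + u)/v = 5.5 × (1447 + 6)/1447 ≈ 5.52 kHz.
The reflection then acts as a moving source: f₂ = f₁ · v/(v − u) ≈ 5.55 kHz.
Equivalently f₂ = f₀ · (v + u)/(v − u).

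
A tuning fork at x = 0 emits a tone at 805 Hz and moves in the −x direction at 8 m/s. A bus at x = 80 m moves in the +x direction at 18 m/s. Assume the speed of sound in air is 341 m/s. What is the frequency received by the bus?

745 Hz

The observer lies on the +x side, so the source is heading away from the observer and the observer is heading away from the source.
Both move, so f' = f · (v − v_o)/(v + v_s).
f' = 805 × (341 − 18)/(341 + 8) = 805 × 323/349 ≈ 745 Hz.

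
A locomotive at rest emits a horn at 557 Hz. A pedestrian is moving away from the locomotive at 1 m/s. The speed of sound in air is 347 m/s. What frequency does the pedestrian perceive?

555 Hz

Only the observer moves, away from the source, so f' = f · (v − v_o)/v.
f' = 557 × (347 − 1)/347 = 557 × 346/347 ≈ 555 Hz.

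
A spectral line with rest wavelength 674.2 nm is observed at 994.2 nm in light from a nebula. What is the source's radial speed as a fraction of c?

0.370c

λ'/λ₀ = 1.4746 > 1 (redshift), so the source is receding.
λ'/λ₀ = √((1 + β)/(1 − β)) for a receding source ⇒ β = (r² − 1)/(r² + 1) with r = λ'/λ₀.
β = (2.1746 − 1)/(2.1746 + 1) ≈ 0.370.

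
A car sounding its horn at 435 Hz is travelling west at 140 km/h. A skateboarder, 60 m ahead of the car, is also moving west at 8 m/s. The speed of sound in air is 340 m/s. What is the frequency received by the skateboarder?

480 Hz

140 km/h = 38.89 m/s.
The skateboarder is ahead, so the car is moving toward it while the skateboarder is moving away from the car.
With source approaching and observer receding, f' = f · (v − v_o)/(v − v_s).
f' = 435 × (340 − 8)/(340 − 38.89) = 435 × 332/301.11 ≈ 480 Hz.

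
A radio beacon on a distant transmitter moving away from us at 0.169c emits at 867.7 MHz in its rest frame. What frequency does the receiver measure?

Relativistic Doppler for frequency: f' = f₀ · √((1 − β)/(1 + β)).
f' = 867.7 × √(0.8310/1.1690) = 867.7 × 0.84313 ≈ 731.6 MHz.

731.6 MHz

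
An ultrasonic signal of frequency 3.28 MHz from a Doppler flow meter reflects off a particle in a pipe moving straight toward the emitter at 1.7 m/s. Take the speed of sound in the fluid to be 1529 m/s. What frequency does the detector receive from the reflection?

3.287 MHz

The particle in a pipe first receives the wave as a moving observer: f₁ = f₀ · (v + u)/v = 3.28 × (1529 + 1.7)/1529 ≈ 3.284 MHz.
The reflection then acts as a moving source: f₂ = f₁ · v/(v − u) ≈ 3.287 MHz.
Equivalently f₂ = f₀ · (v + u)/(v − u).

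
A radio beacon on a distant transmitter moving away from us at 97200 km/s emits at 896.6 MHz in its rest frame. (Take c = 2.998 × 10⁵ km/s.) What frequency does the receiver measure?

β = v/c = 97200/299800 = 0.3242.
Relativistic Doppler for frequency: f' = f₀ · √((1 − β)/(1 + β)).
f' = 896.6 × √(0.6758/1.3242) = 896.6 × 0.71437 ≈ 640.5 MHz.

640.5 MHz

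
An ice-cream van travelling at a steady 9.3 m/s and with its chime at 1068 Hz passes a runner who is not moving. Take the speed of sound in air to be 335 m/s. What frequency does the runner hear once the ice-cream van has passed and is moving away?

Receding: f₂ = f · v/(v + v_s) = 1068 × 335/344.3 ≈ 1039 Hz.

1039 Hz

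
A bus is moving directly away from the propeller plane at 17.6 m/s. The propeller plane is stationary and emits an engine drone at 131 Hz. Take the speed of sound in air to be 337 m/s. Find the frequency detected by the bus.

Moving observer, stationary source: f' = f · (v − v_o)/v.
f' = 131 × (337 − 17.6)/337 = 131 × 319.4/337 ≈ 124 Hz.

124 Hz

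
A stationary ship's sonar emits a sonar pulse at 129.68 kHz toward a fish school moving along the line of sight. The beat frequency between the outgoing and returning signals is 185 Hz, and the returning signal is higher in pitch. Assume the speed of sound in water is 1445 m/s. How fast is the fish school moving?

Double Doppler shift off a moving reflector: f₂ = f₀ · (v + u)/(v − u) (u > 0 toward emitter).
Returning signal is higher, so f₂ = f₀ + Δf = 129680 + 185 = 129865 Hz.
Rearranging, u = v · (f₂ − f₀)/(f₂ + f₀) = 1445 × 185/259545 ≈ 1.03 m/s.
So the fish school is moving at 1.03 m/s toward the emitter.

1.03 m/s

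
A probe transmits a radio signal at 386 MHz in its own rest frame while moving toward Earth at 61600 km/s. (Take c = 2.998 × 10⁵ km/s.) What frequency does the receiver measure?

475.5 MHz

β = v/c = 61600/299800 = 0.2055.
Relativistic Doppler for frequency: f' = f₀ · √((1 + β)/(1 − β)).
f' = 386 × √(1.2055/0.7945) = 386 × 1.23175 ≈ 475.5 MHz.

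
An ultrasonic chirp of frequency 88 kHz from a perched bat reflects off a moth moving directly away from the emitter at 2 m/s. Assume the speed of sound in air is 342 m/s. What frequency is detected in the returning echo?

87.0 kHz

At the moth (a moving observer), f₁ = f₀ · (v − u)/v = 88 × 340/342 ≈ 87.5 kHz.
On reflection it acts as a source moving away from the stationary detector: f₂ = f₁ · v/(v + u) = 87.5 × 342/344 ≈ 87.0 kHz.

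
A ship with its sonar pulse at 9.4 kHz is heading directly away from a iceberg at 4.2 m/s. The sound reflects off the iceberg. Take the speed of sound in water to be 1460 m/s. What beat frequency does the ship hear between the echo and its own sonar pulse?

The iceberg receives the sound from a moving source: f₁ = f₀ · v/(v + v_e) = 9.4 × 1460/1464.2 ≈ 9.3730 kHz.
On the return leg the ship is a moving observer: f₂ = f₁ · (v − v_e)/v = 9.3730 × 1455.8/1460 ≈ 9.3461 kHz.
Equivalently f₂ = f₀ · (v − v_e)/(v + v_e).
Beat against the emitted tone (with f₀ = 9400 Hz): |f₂ − f₀| = 2v_e·f₀/(v + v_e) = 2 × 4.2 × 9400/1464.2 ≈ 53.9 Hz.

53.9 Hz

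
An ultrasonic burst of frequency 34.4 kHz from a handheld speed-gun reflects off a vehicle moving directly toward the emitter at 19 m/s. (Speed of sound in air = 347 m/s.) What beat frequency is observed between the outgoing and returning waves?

3985 Hz

The vehicle first receives the wave as a moving observer: f₁ = f₀ · (v + u)/v = 34.4 × (347 + 19)/347 ≈ 36.28 kHz.
The reflection then acts as a moving source: f₂ = f₁ · v/(v − u) ≈ 38.39 kHz.
Equivalently f₂ = f₀ · (v + u)/(v − u).
Beat frequency (with f₀ = 34400 Hz): |f₂ − f₀| = 2u·f₀/(v − u) = 2 × 19 × 34400/328 ≈ 3985 Hz.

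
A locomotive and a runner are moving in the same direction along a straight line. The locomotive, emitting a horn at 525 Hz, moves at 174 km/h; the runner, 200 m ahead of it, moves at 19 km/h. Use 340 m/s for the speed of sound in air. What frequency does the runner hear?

602 Hz

174 km/h = 48.33 m/s; 19 km/h = 5.278 m/s.
The runner is ahead, so the locomotive is moving toward it while the runner is moving away from the locomotive.
With source approaching and observer receding, f' = f · (v − v_o)/(v − v_s).
f' = 525 × (340 − 5.278)/(340 − 48.33) = 525 × 334.72/291.67 ≈ 602 Hz.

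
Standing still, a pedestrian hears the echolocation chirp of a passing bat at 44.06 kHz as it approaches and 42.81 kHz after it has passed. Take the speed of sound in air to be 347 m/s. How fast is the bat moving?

5.0 m/s

f₁/f₂ = (v + v_s)/(v − v_s), so v_s = v · (f₁ − f₂)/(f₁ + f₂).
v_s = 347 × (44.06 − 42.81)/(44.06 + 42.81) = 347 × 1.25/86.87 ≈ 5.0 m/s.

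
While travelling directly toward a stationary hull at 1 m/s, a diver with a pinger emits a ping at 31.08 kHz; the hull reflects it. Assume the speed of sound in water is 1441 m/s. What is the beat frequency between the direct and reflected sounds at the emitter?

43.2 Hz

The hull receives the sound from a moving source: f₁ = f₀ · v/(v − v_e) = 31.08 × 1441/1440 ≈ 31.1016 kHz.
On the return leg the diver with a pinger is a moving observer: f₂ = f₁ · (v + v_e)/v = 31.1016 × 1442/1441 ≈ 31.1232 kHz.
Equivalently f₂ = f₀ · (v + v_e)/(v − v_e).
Beat against the emitted tone (with f₀ = 31080 Hz): |f₂ − f₀| = 2v_e·f₀/(v − v_e) = 2 × 1 × 31080/1440 ≈ 43.2 Hz.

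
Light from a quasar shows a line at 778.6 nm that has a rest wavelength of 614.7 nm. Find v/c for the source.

0.232

λ'/λ₀ = 1.2666 > 1 (redshift), so the source is receding.
λ'/λ₀ = √((1 + β)/(1 − β)) for a receding source ⇒ β = (r² − 1)/(r² + 1) with r = λ'/λ₀.
β = (1.6044 − 1)/(1.6044 + 1) ≈ 0.232.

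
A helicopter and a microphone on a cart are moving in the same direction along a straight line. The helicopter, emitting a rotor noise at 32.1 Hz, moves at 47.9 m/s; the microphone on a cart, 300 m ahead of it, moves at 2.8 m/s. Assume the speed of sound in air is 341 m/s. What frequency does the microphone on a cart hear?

The microphone on a cart is ahead, so the helicopter is moving toward it while the microphone on a cart is moving away from the helicopter.
Both move, so f' = f · (v − v_o)/(v − v_s).
f' = 32.1 × (341 − 2.8)/(341 − 47.9) = 32.1 × 338.2/293.1 ≈ 37.0 Hz.

37.0 Hz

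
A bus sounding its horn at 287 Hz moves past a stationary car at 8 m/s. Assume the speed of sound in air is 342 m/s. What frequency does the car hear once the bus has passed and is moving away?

Receding: f₂ = f · v/(v + v_s) = 287 × 342/350 ≈ 280 Hz.

280 Hz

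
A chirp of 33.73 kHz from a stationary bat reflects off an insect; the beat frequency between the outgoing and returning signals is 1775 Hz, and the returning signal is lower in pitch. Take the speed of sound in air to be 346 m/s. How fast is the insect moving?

Double Doppler shift off a moving reflector: f₂ = f₀ · (v + u)/(v − u) (u > 0 toward emitter).
Returning signal is lower, so f₂ = f₀ − Δf = 33730 − 1775 = 31955 Hz.
Rearranging, u = v · (f₂ − f₀)/(f₂ + f₀) = 346 × -1775/65685 ≈ -9.3 m/s.
So the insect is moving at 9.3 m/s away from the emitter.

9.3 m/s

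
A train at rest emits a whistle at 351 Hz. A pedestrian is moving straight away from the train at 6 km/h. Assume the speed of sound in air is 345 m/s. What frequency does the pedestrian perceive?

6 km/h = 1.667 m/s.
Moving observer, stationary source: f' = f · (v − v_o)/v.
f' = 351 × (345 − 1.667)/345 = 351 × 343.33/345 ≈ 349 Hz.

349 Hz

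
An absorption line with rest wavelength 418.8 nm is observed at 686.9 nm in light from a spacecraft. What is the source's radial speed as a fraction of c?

λ'/λ₀ = 1.6402 > 1 (redshift), so the source is receding.
λ'/λ₀ = √((1 + β)/(1 − β)) for a receding source ⇒ β = (r² − 1)/(r² + 1) with r = λ'/λ₀.
β = (2.6901 − 1)/(2.6901 + 1) ≈ 0.458.

0.458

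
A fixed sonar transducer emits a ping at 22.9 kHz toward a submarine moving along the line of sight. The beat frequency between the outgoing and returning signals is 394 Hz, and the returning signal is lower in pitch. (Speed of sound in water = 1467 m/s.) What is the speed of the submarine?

12.7 m/s

Double Doppler shift off a moving reflector: f₂ = f₀ · (v + u)/(v − u) (u > 0 toward emitter).
Returning signal is lower, so f₂ = f₀ − Δf = 22900 − 394 = 22506 Hz.
Rearranging, u = v · (f₂ − f₀)/(f₂ + f₀) = 1467 × -394/45406 ≈ -12.7 m/s.
So the submarine is moving at 12.7 m/s away from the emitter.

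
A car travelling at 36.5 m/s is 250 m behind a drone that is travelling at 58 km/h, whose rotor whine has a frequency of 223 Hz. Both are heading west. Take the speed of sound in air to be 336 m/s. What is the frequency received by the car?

58 km/h = 16.11 m/s.
The car is behind, so the drone is moving away from it while the car is moving toward the drone.
General Doppler shift: f' = f · (v + v_o)/(v + v_s).
f' = 223 × (336 + 36.5)/(336 + 16.11) = 223 × 372.5/352.11 ≈ 236 Hz.

236 Hz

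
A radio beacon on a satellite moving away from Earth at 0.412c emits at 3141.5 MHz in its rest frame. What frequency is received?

Relativistic Doppler for frequency: f' = f₀ · √((1 − β)/(1 + β)).
f' = 3141.5 × √(0.5880/1.4120) = 3141.5 × 0.64531 ≈ 2027.3 MHz.

2027.3 MHz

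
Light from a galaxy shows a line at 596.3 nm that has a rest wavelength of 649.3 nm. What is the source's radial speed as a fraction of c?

λ'/λ₀ = 0.9184 < 1 (blueshift), so the source is approaching.
λ'/λ₀ = √((1 − β)/(1 + β)) for an approaching source ⇒ β = (1 − r²)/(1 + r²) with r = λ'/λ₀.
β = (1 − 0.8434)/(1 + 0.8434) ≈ 0.085.

0.085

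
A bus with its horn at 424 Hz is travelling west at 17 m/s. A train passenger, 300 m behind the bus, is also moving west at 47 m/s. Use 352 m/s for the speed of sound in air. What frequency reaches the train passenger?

The train passenger is behind, so the bus is moving away from it while the train passenger is moving toward the bus.
General Doppler shift: f' = f · (v + v_o)/(v + v_s).
f' = 424 × (352 + 47)/(352 + 17) = 424 × 399/369 ≈ 458 Hz.

458 Hz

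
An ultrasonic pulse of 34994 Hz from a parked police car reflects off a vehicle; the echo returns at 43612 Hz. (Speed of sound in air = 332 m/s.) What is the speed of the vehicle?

Double Doppler shift off a moving reflector: f₂ = f₀ · (v + u)/(v − u) (u > 0 toward emitter).
Rearranging, u = v · (f₂ − f₀)/(f₂ + f₀) = 332 × 8618/78606 ≈ 36 m/s.
So the vehicle is moving at 36 m/s toward the emitter.

36 m/s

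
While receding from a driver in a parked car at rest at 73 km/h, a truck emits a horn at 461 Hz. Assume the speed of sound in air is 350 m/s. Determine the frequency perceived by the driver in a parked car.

436 Hz

73 km/h = 20.28 m/s.
Only the source moves, away from the listener, so f' = f · v/(v + v_s).
f' = 461 × 350/(350 + 20.28) = 461 × 350/370.3 ≈ 436 Hz.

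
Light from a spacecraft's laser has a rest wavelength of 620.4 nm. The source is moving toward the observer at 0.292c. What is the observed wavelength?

459.3 nm

Relativistic Doppler for wavelength: λ' = λ₀ · √((1 − β)/(1 + β)).
λ' = 620.4 × √(0.7080/1.2920) = 620.4 × 0.74026 ≈ 459.3 nm.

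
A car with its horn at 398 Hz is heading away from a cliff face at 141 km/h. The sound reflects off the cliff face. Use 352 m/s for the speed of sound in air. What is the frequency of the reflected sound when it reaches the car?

141 km/h = 39.17 m/s.
The cliff face receives the sound from a moving source: f₁ = f₀ · v/(v + v_e) = 398 × 352/391.17 ≈ 358 Hz.
On the return leg the car is a moving observer: f₂ = f₁ · (v − v_e)/v = 358 × 312.83/352 ≈ 318 Hz.
Equivalently f₂ = f₀ · (v − v_e)/(v + v_e).

318 Hz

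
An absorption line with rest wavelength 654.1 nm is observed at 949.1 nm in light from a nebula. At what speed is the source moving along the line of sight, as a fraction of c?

λ'/λ₀ = 1.4510 > 1 (redshift), so the source is receding.
λ'/λ₀ = √((1 + β)/(1 − β)) for a receding source ⇒ β = (r² − 1)/(r² + 1) with r = λ'/λ₀.
β = (2.1054 − 1)/(2.1054 + 1) ≈ 0.356.

0.356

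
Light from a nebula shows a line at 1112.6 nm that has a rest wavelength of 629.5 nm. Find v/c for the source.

0.515c

λ'/λ₀ = 1.7674 > 1 (redshift), so the source is receding.
λ'/λ₀ = √((1 + β)/(1 − β)) for a receding source ⇒ β = (r² − 1)/(r² + 1) with r = λ'/λ₀.
β = (3.1238 − 1)/(3.1238 + 1) ≈ 0.515.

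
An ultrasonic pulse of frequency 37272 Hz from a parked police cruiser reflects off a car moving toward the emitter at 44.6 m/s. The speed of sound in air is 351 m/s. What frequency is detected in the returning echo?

48123 Hz

At the car (a moving observer), f₁ = f₀ · (v + u)/v = 37272 × 395.6/351 ≈ 42008 Hz.
The reflection then acts as a moving source: f₂ = f₁ · v/(v − u) ≈ 48123 Hz.
Equivalently f₂ = f₀ · (v + u)/(v − u).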